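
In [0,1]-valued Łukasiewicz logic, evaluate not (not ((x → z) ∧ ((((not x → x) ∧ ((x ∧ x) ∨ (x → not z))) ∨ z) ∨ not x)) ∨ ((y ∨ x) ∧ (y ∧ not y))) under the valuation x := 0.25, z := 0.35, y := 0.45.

0.55

(x → z): min(1, 1 − 0.25 + 0.35) = 1
not x: Łukasiewicz ¬ gives 1 − 0.25 = 0.75
(not x → x): min(1, 1 − 0.75 + 0.25) = 0.5
(x ∧ x) = min(0.25, 0.25) = 0.25
not z: Łukasiewicz ¬ gives 1 − 0.35 = 0.65
(x → not z): min(1, 1 − 0.25 + 0.65) = 1
((x ∧ x) ∨ (x → not z)) = max(0.25, 1) = 1
((not x → x) ∧ ((x ∧ x) ∨ (x → not z))) = min(0.5, 1) = 0.5
(((not x → x) ∧ ((x ∧ x) ∨ (x → not z))) ∨ z) = max(0.5, 0.35) = 0.5
not x: Łukasiewicz ¬ gives 1 − 0.25 = 0.75
((((not x → x) ∧ ((x ∧ x) ∨ (x → not z))) ∨ z) ∨ not x) = max(0.5, 0.75) = 0.75
((x → z) ∧ ((((not x → x) ∧ ((x ∧ x) ∨ (x → not z))) ∨ z) ∨ not x)) = min(1, 0.75) = 0.75
not ((x → z) ∧ ((((not x → x) ∧ ((x ∧ x) ∨ (x → not z))) ∨ z) ∨ not x)): Łukasiewicz ¬ gives 1 − 0.75 = 0.25
(y ∨ x) = max(0.45, 0.25) = 0.45
not y: Łukasiewicz ¬ gives 1 − 0.45 = 0.55
(y ∧ not y) = min(0.45, 0.55) = 0.45
((y ∨ x) ∧ (y ∧ not y)) = min(0.45, 0.45) = 0.45
(not ((x → z) ∧ ((((not x → x) ∧ ((x ∧ x) ∨ (x → not z))) ∨ z) ∨ not x)) ∨ ((y ∨ x) ∧ (y ∧ not y))) = max(0.25, 0.45) = 0.45
not (not ((x → z) ∧ ((((not x → x) ∧ ((x ∧ x) ∨ (x → not z))) ∨ z) ∨ not x)) ∨ ((y ∨ x) ∧ (y ∧ not y))): Łukasiewicz ¬ gives 1 − 0.45 = 0.55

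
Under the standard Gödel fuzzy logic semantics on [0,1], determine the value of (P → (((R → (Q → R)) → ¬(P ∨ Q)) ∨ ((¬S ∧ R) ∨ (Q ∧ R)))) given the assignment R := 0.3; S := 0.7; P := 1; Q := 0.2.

0.20

(Q → R): 0.2 ≤ 0.3, so result = 1
(R → (Q → R)): 0.3 ≤ 1, so result = 1
(P ∨ Q) = max(1, 0.2) = 1
¬(P ∨ Q): Gödel ¬ of 1 = 0 (operand ≠ 0)
((R → (Q → R)) → ¬(P ∨ Q)): 1 > 0, so result = 0
¬S: Gödel ¬ of 0.7 = 0 (operand ≠ 0)
(¬S ∧ R) = min(0, 0.3) = 0
(Q ∧ R) = min(0.2, 0.3) = 0.2
((¬S ∧ R) ∨ (Q ∧ R)) = max(0, 0.2) = 0.2
(((R → (Q → R)) → ¬(P ∨ Q)) ∨ ((¬S ∧ R) ∨ (Q ∧ R))) = max(0, 0.2) = 0.2
(P → (((R → (Q → R)) → ¬(P ∨ Q)) ∨ ((¬S ∧ R) ∨ (Q ∧ R)))): 1 > 0.2, so result = 0.2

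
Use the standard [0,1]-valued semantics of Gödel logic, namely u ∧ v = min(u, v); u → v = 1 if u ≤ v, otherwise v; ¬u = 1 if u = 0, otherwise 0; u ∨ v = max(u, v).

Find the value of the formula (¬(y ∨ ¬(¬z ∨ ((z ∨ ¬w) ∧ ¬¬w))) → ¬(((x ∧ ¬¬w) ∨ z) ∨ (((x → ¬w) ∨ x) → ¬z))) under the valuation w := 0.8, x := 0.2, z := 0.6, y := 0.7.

1.00

¬z: Gödel ¬ of 0.6 = 0 (operand ≠ 0)
¬w: Gödel ¬ of 0.8 = 0 (operand ≠ 0)
(z ∨ ¬w) = max(0.6, 0) = 0.6
¬w: Gödel ¬ of 0.8 = 0 (operand ≠ 0)
¬¬w: Gödel ¬ of 0 = 1 (operand is 0)
((z ∨ ¬w) ∧ ¬¬w) = min(0.6, 1) = 0.6
(¬z ∨ ((z ∨ ¬w) ∧ ¬¬w)) = max(0, 0.6) = 0.6
¬(¬z ∨ ((z ∨ ¬w) ∧ ¬¬w)): Gödel ¬ of 0.6 = 0 (operand ≠ 0)
(y ∨ ¬(¬z ∨ ((z ∨ ¬w) ∧ ¬¬w))) = max(0.7, 0) = 0.7
¬(y ∨ ¬(¬z ∨ ((z ∨ ¬w) ∧ ¬¬w))): Gödel ¬ of 0.7 = 0 (operand ≠ 0)
¬w: Gödel ¬ of 0.8 = 0 (operand ≠ 0)
¬¬w: Gödel ¬ of 0 = 1 (operand is 0)
(x ∧ ¬¬w) = min(0.2, 1) = 0.2
((x ∧ ¬¬w) ∨ z) = max(0.2, 0.6) = 0.6
¬w: Gödel ¬ of 0.8 = 0 (operand ≠ 0)
(x → ¬w): 0.2 > 0, so result = 0
((x → ¬w) ∨ x) = max(0, 0.2) = 0.2
¬z: Gödel ¬ of 0.6 = 0 (operand ≠ 0)
(((x → ¬w) ∨ x) → ¬z): 0.2 > 0, so result = 0
(((x ∧ ¬¬w) ∨ z) ∨ (((x → ¬w) ∨ x) → ¬z)) = max(0.6, 0) = 0.6
¬(((x ∧ ¬¬w) ∨ z) ∨ (((x → ¬w) ∨ x) → ¬z)): Gödel ¬ of 0.6 = 0 (operand ≠ 0)
(¬(y ∨ ¬(¬z ∨ ((z ∨ ¬w) ∧ ¬¬w))) → ¬(((x ∧ ¬¬w) ∨ z) ∨ (((x → ¬w) ∨ x) → ¬z))): 0 ≤ 0, so result = 1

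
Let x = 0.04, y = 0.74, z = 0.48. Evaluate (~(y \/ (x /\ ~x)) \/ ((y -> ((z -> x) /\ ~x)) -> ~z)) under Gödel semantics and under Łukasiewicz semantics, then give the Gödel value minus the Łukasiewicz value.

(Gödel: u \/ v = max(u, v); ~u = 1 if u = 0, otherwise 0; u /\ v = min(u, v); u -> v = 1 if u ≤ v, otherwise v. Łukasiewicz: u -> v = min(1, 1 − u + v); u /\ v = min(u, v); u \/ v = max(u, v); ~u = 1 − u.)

Gödel evaluation:
  ~x: Gödel ¬ of 0.04 = 0 (operand ≠ 0)
  (x /\ ~x) = min(0.04, 0) = 0
  (y \/ (x /\ ~x)) = max(0.74, 0) = 0.74
  ~(y \/ (x /\ ~x)): Gödel ¬ of 0.74 = 0 (operand ≠ 0)
  (z -> x): 0.48 > 0.04, so result = 0.04
  ~x: Gödel ¬ of 0.04 = 0 (operand ≠ 0)
  ((z -> x) /\ ~x) = min(0.04, 0) = 0
  (y -> ((z -> x) /\ ~x)): 0.74 > 0, so result = 0
  ~z: Gödel ¬ of 0.48 = 0 (operand ≠ 0)
  ((y -> ((z -> x) /\ ~x)) -> ~z): 0 ≤ 0, so result = 1
  (~(y \/ (x /\ ~x)) \/ ((y -> ((z -> x) /\ ~x)) -> ~z)) = max(0, 1) = 1
  Gödel value = 1
Łukasiewicz evaluation:
  ~x: Łukasiewicz ¬ gives 1 − 0.04 = 0.96
  (x /\ ~x) = min(0.04, 0.96) = 0.04
  (y \/ (x /\ ~x)) = max(0.74, 0.04) = 0.74
  ~(y \/ (x /\ ~x)): Łukasiewicz ¬ gives 1 − 0.74 = 0.26
  (z -> x): min(1, 1 − 0.48 + 0.04) = 0.56
  ~x: Łukasiewicz ¬ gives 1 − 0.04 = 0.96
  ((z -> x) /\ ~x) = min(0.56, 0.96) = 0.56
  (y -> ((z -> x) /\ ~x)): min(1, 1 − 0.74 + 0.56) = 0.82
  ~z: Łukasiewicz ¬ gives 1 − 0.48 = 0.52
  ((y -> ((z -> x) /\ ~x)) -> ~z): min(1, 1 − 0.82 + 0.52) = 0.7
  (~(y \/ (x /\ ~x)) \/ ((y -> ((z -> x) /\ ~x)) -> ~z)) = max(0.26, 0.7) = 0.7
  Łukasiewicz value = 0.7
Difference: 1 − 0.7 = 0.30

0.30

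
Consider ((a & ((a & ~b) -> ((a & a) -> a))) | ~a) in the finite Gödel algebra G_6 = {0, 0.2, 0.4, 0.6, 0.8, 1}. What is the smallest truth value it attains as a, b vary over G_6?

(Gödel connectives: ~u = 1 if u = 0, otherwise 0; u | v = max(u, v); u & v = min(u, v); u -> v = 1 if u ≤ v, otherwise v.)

0.20

The minimum is attained at a = 0.2, b = 0:
  ~b: Gödel ¬ of 0 = 1 (operand is 0)
  (a & ~b) = min(0.2, 1) = 0.2
  (a & a) = min(0.2, 0.2) = 0.2
  ((a & a) -> a): 0.2 ≤ 0.2, so result = 1
  ((a & ~b) -> ((a & a) -> a)): 0.2 ≤ 1, so result = 1
  (a & ((a & ~b) -> ((a & a) -> a))) = min(0.2, 1) = 0.2
  ~a: Gödel ¬ of 0.2 = 0 (operand ≠ 0)
  ((a & ((a & ~b) -> ((a & a) -> a))) | ~a) = max(0.2, 0) = 0.2
Checking all 36 assignments confirms none give a value below 0.20.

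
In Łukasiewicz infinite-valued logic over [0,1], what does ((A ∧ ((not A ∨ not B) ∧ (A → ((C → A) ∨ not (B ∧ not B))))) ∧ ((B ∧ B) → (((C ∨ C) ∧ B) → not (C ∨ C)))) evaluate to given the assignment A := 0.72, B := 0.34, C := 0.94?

0.66

not A: Łukasiewicz ¬ gives 1 − 0.72 = 0.28
not B: Łukasiewicz ¬ gives 1 − 0.34 = 0.66
(not A ∨ not B) = max(0.28, 0.66) = 0.66
(C → A): min(1, 1 − 0.94 + 0.72) = 0.78
not B: Łukasiewicz ¬ gives 1 − 0.34 = 0.66
(B ∧ not B) = min(0.34, 0.66) = 0.34
not (B ∧ not B): Łukasiewicz ¬ gives 1 − 0.34 = 0.66
((C → A) ∨ not (B ∧ not B)) = max(0.78, 0.66) = 0.78
(A → ((C → A) ∨ not (B ∧ not B))): min(1, 1 − 0.72 + 0.78) = 1
((not A ∨ not B) ∧ (A → ((C → A) ∨ not (B ∧ not B)))) = min(0.66, 1) = 0.66
(A ∧ ((not A ∨ not B) ∧ (A → ((C → A) ∨ not (B ∧ not B))))) = min(0.72, 0.66) = 0.66
(B ∧ B) = min(0.34, 0.34) = 0.34
(C ∨ C) = max(0.94, 0.94) = 0.94
((C ∨ C) ∧ B) = min(0.94, 0.34) = 0.34
(C ∨ C) = max(0.94, 0.94) = 0.94
not (C ∨ C): Łukasiewicz ¬ gives 1 − 0.94 = 0.06
(((C ∨ C) ∧ B) → not (C ∨ C)): min(1, 1 − 0.34 + 0.06) = 0.72
((B ∧ B) → (((C ∨ C) ∧ B) → not (C ∨ C))): min(1, 1 − 0.34 + 0.72) = 1
((A ∧ ((not A ∨ not B) ∧ (A → ((C → A) ∨ not (B ∧ not B))))) ∧ ((B ∧ B) → (((C ∨ C) ∧ B) → not (C ∨ C)))) = min(0.66, 1) = 0.66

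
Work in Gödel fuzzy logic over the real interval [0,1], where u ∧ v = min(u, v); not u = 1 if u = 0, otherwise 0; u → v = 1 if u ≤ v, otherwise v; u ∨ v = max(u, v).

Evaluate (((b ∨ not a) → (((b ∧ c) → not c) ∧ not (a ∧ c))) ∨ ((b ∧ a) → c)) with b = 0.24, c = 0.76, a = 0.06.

not a: Gödel ¬ of 0.06 = 0 (operand ≠ 0)
(b ∨ not a) = max(0.24, 0) = 0.24
(b ∧ c) = min(0.24, 0.76) = 0.24
not c: Gödel ¬ of 0.76 = 0 (operand ≠ 0)
((b ∧ c) → not c): 0.24 > 0, so result = 0
(a ∧ c) = min(0.06, 0.76) = 0.06
not (a ∧ c): Gödel ¬ of 0.06 = 0 (operand ≠ 0)
(((b ∧ c) → not c) ∧ not (a ∧ c)) = min(0, 0) = 0
((b ∨ not a) → (((b ∧ c) → not c) ∧ not (a ∧ c))): 0.24 > 0, so result = 0
(b ∧ a) = min(0.24, 0.06) = 0.06
((b ∧ a) → c): 0.06 ≤ 0.76, so result = 1
(((b ∨ not a) → (((b ∧ c) → not c) ∧ not (a ∧ c))) ∨ ((b ∧ a) → c)) = max(0, 1) = 1

1.00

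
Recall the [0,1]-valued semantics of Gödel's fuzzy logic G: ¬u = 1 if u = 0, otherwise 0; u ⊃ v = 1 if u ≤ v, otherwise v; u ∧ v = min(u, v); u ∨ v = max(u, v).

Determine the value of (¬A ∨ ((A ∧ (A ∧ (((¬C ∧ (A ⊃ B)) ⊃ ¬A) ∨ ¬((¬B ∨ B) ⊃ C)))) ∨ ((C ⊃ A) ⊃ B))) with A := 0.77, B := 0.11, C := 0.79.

¬A: Gödel ¬ of 0.77 = 0 (operand ≠ 0)
¬C: Gödel ¬ of 0.79 = 0 (operand ≠ 0)
(A ⊃ B): 0.77 > 0.11, so result = 0.11
(¬C ∧ (A ⊃ B)) = min(0, 0.11) = 0
¬A: Gödel ¬ of 0.77 = 0 (operand ≠ 0)
((¬C ∧ (A ⊃ B)) ⊃ ¬A): 0 ≤ 0, so result = 1
¬B: Gödel ¬ of 0.11 = 0 (operand ≠ 0)
(¬B ∨ B) = max(0, 0.11) = 0.11
((¬B ∨ B) ⊃ C): 0.11 ≤ 0.79, so result = 1
¬((¬B ∨ B) ⊃ C): Gödel ¬ of 1 = 0 (operand ≠ 0)
(((¬C ∧ (A ⊃ B)) ⊃ ¬A) ∨ ¬((¬B ∨ B) ⊃ C)) = max(1, 0) = 1
(A ∧ (((¬C ∧ (A ⊃ B)) ⊃ ¬A) ∨ ¬((¬B ∨ B) ⊃ C))) = min(0.77, 1) = 0.77
(A ∧ (A ∧ (((¬C ∧ (A ⊃ B)) ⊃ ¬A) ∨ ¬((¬B ∨ B) ⊃ C)))) = min(0.77, 0.77) = 0.77
(C ⊃ A): 0.79 > 0.77, so result = 0.77
((C ⊃ A) ⊃ B): 0.77 > 0.11, so result = 0.11
((A ∧ (A ∧ (((¬C ∧ (A ⊃ B)) ⊃ ¬A) ∨ ¬((¬B ∨ B) ⊃ C)))) ∨ ((C ⊃ A) ⊃ B)) = max(0.77, 0.11) = 0.77
(¬A ∨ ((A ∧ (A ∧ (((¬C ∧ (A ⊃ B)) ⊃ ¬A) ∨ ¬((¬B ∨ B) ⊃ C)))) ∨ ((C ⊃ A) ⊃ B))) = max(0, 0.77) = 0.77

0.77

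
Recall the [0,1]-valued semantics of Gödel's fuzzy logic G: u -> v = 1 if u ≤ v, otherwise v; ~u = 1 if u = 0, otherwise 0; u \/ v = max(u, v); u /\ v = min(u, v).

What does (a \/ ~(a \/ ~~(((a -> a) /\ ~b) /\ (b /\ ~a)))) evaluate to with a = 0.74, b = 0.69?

0.74

(a -> a): 0.74 ≤ 0.74, so result = 1
~b: Gödel ¬ of 0.69 = 0 (operand ≠ 0)
((a -> a) /\ ~b) = min(1, 0) = 0
~a: Gödel ¬ of 0.74 = 0 (operand ≠ 0)
(b /\ ~a) = min(0.69, 0) = 0
(((a -> a) /\ ~b) /\ (b /\ ~a)) = min(0, 0) = 0
~(((a -> a) /\ ~b) /\ (b /\ ~a)): Gödel ¬ of 0 = 1 (operand is 0)
~~(((a -> a) /\ ~b) /\ (b /\ ~a)): Gödel ¬ of 1 = 0 (operand ≠ 0)
(a \/ ~~(((a -> a) /\ ~b) /\ (b /\ ~a))) = max(0.74, 0) = 0.74
~(a \/ ~~(((a -> a) /\ ~b) /\ (b /\ ~a))): Gödel ¬ of 0.74 = 0 (operand ≠ 0)
(a \/ ~(a \/ ~~(((a -> a) /\ ~b) /\ (b /\ ~a)))) = max(0.74, 0) = 0.74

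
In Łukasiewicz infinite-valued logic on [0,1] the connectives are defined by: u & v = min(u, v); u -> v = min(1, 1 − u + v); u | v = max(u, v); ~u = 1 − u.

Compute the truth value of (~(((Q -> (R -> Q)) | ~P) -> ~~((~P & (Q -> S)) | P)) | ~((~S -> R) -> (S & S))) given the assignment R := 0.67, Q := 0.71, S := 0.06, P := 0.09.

(R -> Q): min(1, 1 − 0.67 + 0.71) = 1
(Q -> (R -> Q)): min(1, 1 − 0.71 + 1) = 1
~P: Łukasiewicz ¬ gives 1 − 0.09 = 0.91
((Q -> (R -> Q)) | ~P) = max(1, 0.91) = 1
~P: Łukasiewicz ¬ gives 1 − 0.09 = 0.91
(Q -> S): min(1, 1 − 0.71 + 0.06) = 0.35
(~P & (Q -> S)) = min(0.91, 0.35) = 0.35
((~P & (Q -> S)) | P) = max(0.35, 0.09) = 0.35
~((~P & (Q -> S)) | P): Łukasiewicz ¬ gives 1 − 0.35 = 0.65
~~((~P & (Q -> S)) | P): Łukasiewicz ¬ gives 1 − 0.65 = 0.35
(((Q -> (R -> Q)) | ~P) -> ~~((~P & (Q -> S)) | P)): min(1, 1 − 1 + 0.35) = 0.35
~(((Q -> (R -> Q)) | ~P) -> ~~((~P & (Q -> S)) | P)): Łukasiewicz ¬ gives 1 − 0.35 = 0.65
~S: Łukasiewicz ¬ gives 1 − 0.06 = 0.94
(~S -> R): min(1, 1 − 0.94 + 0.67) = 0.73
(S & S) = min(0.06, 0.06) = 0.06
((~S -> R) -> (S & S)): min(1, 1 − 0.73 + 0.06) = 0.33
~((~S -> R) -> (S & S)): Łukasiewicz ¬ gives 1 − 0.33 = 0.67
(~(((Q -> (R -> Q)) | ~P) -> ~~((~P & (Q -> S)) | P)) | ~((~S -> R) -> (S & S))) = max(0.65, 0.67) = 0.67

0.67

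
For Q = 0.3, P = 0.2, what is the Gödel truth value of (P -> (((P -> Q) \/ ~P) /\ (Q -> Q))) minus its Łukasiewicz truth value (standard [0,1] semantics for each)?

Gödel evaluation:
  (P -> Q): 0.2 ≤ 0.3, so result = 1
  ~P: Gödel ¬ of 0.2 = 0 (operand ≠ 0)
  ((P -> Q) \/ ~P) = max(1, 0) = 1
  (Q -> Q): 0.3 ≤ 0.3, so result = 1
  (((P -> Q) \/ ~P) /\ (Q -> Q)) = min(1, 1) = 1
  (P -> (((P -> Q) \/ ~P) /\ (Q -> Q))): 0.2 ≤ 1, so result = 1
  Gödel value = 1
Łukasiewicz evaluation:
  (P -> Q): min(1, 1 − 0.2 + 0.3) = 1
  ~P: Łukasiewicz ¬ gives 1 − 0.2 = 0.8
  ((P -> Q) \/ ~P) = max(1, 0.8) = 1
  (Q -> Q): min(1, 1 − 0.3 + 0.3) = 1
  (((P -> Q) \/ ~P) /\ (Q -> Q)) = min(1, 1) = 1
  (P -> (((P -> Q) \/ ~P) /\ (Q -> Q))): min(1, 1 − 0.2 + 1) = 1
  Łukasiewicz value = 1
Difference: 1 − 1 = 0.00

0.00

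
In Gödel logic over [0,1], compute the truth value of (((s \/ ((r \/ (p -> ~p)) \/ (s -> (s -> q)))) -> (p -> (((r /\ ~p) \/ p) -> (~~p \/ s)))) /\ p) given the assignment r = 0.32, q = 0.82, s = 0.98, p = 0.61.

0.61

~p: Gödel ¬ of 0.61 = 0 (operand ≠ 0)
(p -> ~p): 0.61 > 0, so result = 0
(r \/ (p -> ~p)) = max(0.32, 0) = 0.32
(s -> q): 0.98 > 0.82, so result = 0.82
(s -> (s -> q)): 0.98 > 0.82, so result = 0.82
((r \/ (p -> ~p)) \/ (s -> (s -> q))) = max(0.32, 0.82) = 0.82
(s \/ ((r \/ (p -> ~p)) \/ (s -> (s -> q)))) = max(0.98, 0.82) = 0.98
~p: Gödel ¬ of 0.61 = 0 (operand ≠ 0)
(r /\ ~p) = min(0.32, 0) = 0
((r /\ ~p) \/ p) = max(0, 0.61) = 0.61
~p: Gödel ¬ of 0.61 = 0 (operand ≠ 0)
~~p: Gödel ¬ of 0 = 1 (operand is 0)
(~~p \/ s) = max(1, 0.98) = 1
(((r /\ ~p) \/ p) -> (~~p \/ s)): 0.61 ≤ 1, so result = 1
(p -> (((r /\ ~p) \/ p) -> (~~p \/ s))): 0.61 ≤ 1, so result = 1
((s \/ ((r \/ (p -> ~p)) \/ (s -> (s -> q)))) -> (p -> (((r /\ ~p) \/ p) -> (~~p \/ s)))): 0.98 ≤ 1, so result = 1
(((s \/ ((r \/ (p -> ~p)) \/ (s -> (s -> q)))) -> (p -> (((r /\ ~p) \/ p) -> (~~p \/ s)))) /\ p) = min(1, 0.61) = 0.61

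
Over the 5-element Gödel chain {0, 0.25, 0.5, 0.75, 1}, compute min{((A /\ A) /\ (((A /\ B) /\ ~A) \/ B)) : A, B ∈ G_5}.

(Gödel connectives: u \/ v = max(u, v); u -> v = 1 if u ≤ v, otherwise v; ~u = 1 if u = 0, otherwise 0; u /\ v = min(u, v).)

The minimum is attained at A = 0, B = 0:
  (A /\ A) = min(0, 0) = 0
  (A /\ B) = min(0, 0) = 0
  ~A: Gödel ¬ of 0 = 1 (operand is 0)
  ((A /\ B) /\ ~A) = min(0, 1) = 0
  (((A /\ B) /\ ~A) \/ B) = max(0, 0) = 0
  ((A /\ A) /\ (((A /\ B) /\ ~A) \/ B)) = min(0, 0) = 0
Checking all 25 assignments confirms none give a value below 0.00.

0.00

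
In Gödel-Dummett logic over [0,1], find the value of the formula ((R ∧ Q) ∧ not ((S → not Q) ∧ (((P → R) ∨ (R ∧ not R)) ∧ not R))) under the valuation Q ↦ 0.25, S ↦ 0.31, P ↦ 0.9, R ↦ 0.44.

(R ∧ Q) = min(0.44, 0.25) = 0.25
not Q: Gödel ¬ of 0.25 = 0 (operand ≠ 0)
(S → not Q): 0.31 > 0, so result = 0
(P → R): 0.9 > 0.44, so result = 0.44
not R: Gödel ¬ of 0.44 = 0 (operand ≠ 0)
(R ∧ not R) = min(0.44, 0) = 0
((P → R) ∨ (R ∧ not R)) = max(0.44, 0) = 0.44
not R: Gödel ¬ of 0.44 = 0 (operand ≠ 0)
(((P → R) ∨ (R ∧ not R)) ∧ not R) = min(0.44, 0) = 0
((S → not Q) ∧ (((P → R) ∨ (R ∧ not R)) ∧ not R)) = min(0, 0) = 0
not ((S → not Q) ∧ (((P → R) ∨ (R ∧ not R)) ∧ not R)): Gödel ¬ of 0 = 1 (operand is 0)
((R ∧ Q) ∧ not ((S → not Q) ∧ (((P → R) ∨ (R ∧ not R)) ∧ not R))) = min(0.25, 1) = 0.25

0.25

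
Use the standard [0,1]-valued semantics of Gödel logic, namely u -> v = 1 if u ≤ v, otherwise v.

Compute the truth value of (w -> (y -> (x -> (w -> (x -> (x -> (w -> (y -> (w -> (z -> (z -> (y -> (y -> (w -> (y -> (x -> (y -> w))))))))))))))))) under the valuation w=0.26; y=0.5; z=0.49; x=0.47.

1.00

(y -> w): 0.5 > 0.26, so result = 0.26
(x -> (y -> w)): 0.47 > 0.26, so result = 0.26
(y -> (x -> (y -> w))): 0.5 > 0.26, so result = 0.26
(w -> (y -> (x -> (y -> w)))): 0.26 ≤ 0.26, so result = 1
(y -> (w -> (y -> (x -> (y -> w))))): 0.5 ≤ 1, so result = 1
(y -> (y -> (w -> (y -> (x -> (y -> w)))))): 0.5 ≤ 1, so result = 1
(z -> (y -> (y -> (w -> (y -> (x -> (y -> w))))))): 0.49 ≤ 1, so result = 1
(z -> (z -> (y -> (y -> (w -> (y -> (x -> (y -> w)))))))): 0.49 ≤ 1, so result = 1
(w -> (z -> (z -> (y -> (y -> (w -> (y -> (x -> (y -> w))))))))): 0.26 ≤ 1, so result = 1
(y -> (w -> (z -> (z -> (y -> (y -> (w -> (y -> (x -> (y -> w)))))))))): 0.5 ≤ 1, so result = 1
(w -> (y -> (w -> (z -> (z -> (y -> (y -> (w -> (y -> (x -> (y -> w))))))))))): 0.26 ≤ 1, so result = 1
(x -> (w -> (y -> (w -> (z -> (z -> (y -> (y -> (w -> (y -> (x -> (y -> w)))))))))))): 0.47 ≤ 1, so result = 1
(x -> (x -> (w -> (y -> (w -> (z -> (z -> (y -> (y -> (w -> (y -> (x -> (y -> w))))))))))))): 0.47 ≤ 1, so result = 1
(w -> (x -> (x -> (w -> (y -> (w -> (z -> (z -> (y -> (y -> (w -> (y -> (x -> (y -> w)))))))))))))): 0.26 ≤ 1, so result = 1
(x -> (w -> (x -> (x -> (w -> (y -> (w -> (z -> (z -> (y -> (y -> (w -> (y -> (x -> (y -> w))))))))))))))): 0.47 ≤ 1, so result = 1
(y -> (x -> (w -> (x -> (x -> (w -> (y -> (w -> (z -> (z -> (y -> (y -> (w -> (y -> (x -> (y -> w)))))))))))))))): 0.5 ≤ 1, so result = 1
(w -> (y -> (x -> (w -> (x -> (x -> (w -> (y -> (w -> (z -> (z -> (y -> (y -> (w -> (y -> (x -> (y -> w))))))))))))))))): 0.26 ≤ 1, so result = 1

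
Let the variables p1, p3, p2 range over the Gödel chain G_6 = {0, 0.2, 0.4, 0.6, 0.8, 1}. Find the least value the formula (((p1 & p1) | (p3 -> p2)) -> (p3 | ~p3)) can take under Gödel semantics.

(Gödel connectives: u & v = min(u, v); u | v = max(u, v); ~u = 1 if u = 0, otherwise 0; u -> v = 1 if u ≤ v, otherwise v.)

0.20

The minimum is attained at p1 = 0, p3 = 0.2, p2 = 0.2:
  (p1 & p1) = min(0, 0) = 0
  (p3 -> p2): 0.2 ≤ 0.2, so result = 1
  ((p1 & p1) | (p3 -> p2)) = max(0, 1) = 1
  ~p3: Gödel ¬ of 0.2 = 0 (operand ≠ 0)
  (p3 | ~p3) = max(0.2, 0) = 0.2
  (((p1 & p1) | (p3 -> p2)) -> (p3 | ~p3)): 1 > 0.2, so result = 0.2
Checking all 216 assignments confirms none give a value below 0.20.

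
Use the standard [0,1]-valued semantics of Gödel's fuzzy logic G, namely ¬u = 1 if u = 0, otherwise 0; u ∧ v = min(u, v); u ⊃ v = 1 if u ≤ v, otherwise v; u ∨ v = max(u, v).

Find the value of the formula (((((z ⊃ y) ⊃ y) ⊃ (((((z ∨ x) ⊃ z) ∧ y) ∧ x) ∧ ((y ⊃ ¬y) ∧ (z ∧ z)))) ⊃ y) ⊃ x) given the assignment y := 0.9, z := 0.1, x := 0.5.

0.50

(z ⊃ y): 0.1 ≤ 0.9, so result = 1
((z ⊃ y) ⊃ y): 1 > 0.9, so result = 0.9
(z ∨ x) = max(0.1, 0.5) = 0.5
((z ∨ x) ⊃ z): 0.5 > 0.1, so result = 0.1
(((z ∨ x) ⊃ z) ∧ y) = min(0.1, 0.9) = 0.1
((((z ∨ x) ⊃ z) ∧ y) ∧ x) = min(0.1, 0.5) = 0.1
¬y: Gödel ¬ of 0.9 = 0 (operand ≠ 0)
(y ⊃ ¬y): 0.9 > 0, so result = 0
(z ∧ z) = min(0.1, 0.1) = 0.1
((y ⊃ ¬y) ∧ (z ∧ z)) = min(0, 0.1) = 0
(((((z ∨ x) ⊃ z) ∧ y) ∧ x) ∧ ((y ⊃ ¬y) ∧ (z ∧ z))) = min(0.1, 0) = 0
(((z ⊃ y) ⊃ y) ⊃ (((((z ∨ x) ⊃ z) ∧ y) ∧ x) ∧ ((y ⊃ ¬y) ∧ (z ∧ z)))): 0.9 > 0, so result = 0
((((z ⊃ y) ⊃ y) ⊃ (((((z ∨ x) ⊃ z) ∧ y) ∧ x) ∧ ((y ⊃ ¬y) ∧ (z ∧ z)))) ⊃ y): 0 ≤ 0.9, so result = 1
(((((z ⊃ y) ⊃ y) ⊃ (((((z ∨ x) ⊃ z) ∧ y) ∧ x) ∧ ((y ⊃ ¬y) ∧ (z ∧ z)))) ⊃ y) ⊃ x): 1 > 0.5, so result = 0.5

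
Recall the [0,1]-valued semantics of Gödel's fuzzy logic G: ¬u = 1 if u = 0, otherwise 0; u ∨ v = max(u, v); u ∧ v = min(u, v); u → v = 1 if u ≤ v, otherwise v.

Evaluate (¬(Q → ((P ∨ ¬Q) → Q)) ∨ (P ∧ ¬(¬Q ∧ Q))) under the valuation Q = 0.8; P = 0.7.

0.70

¬Q: Gödel ¬ of 0.8 = 0 (operand ≠ 0)
(P ∨ ¬Q) = max(0.7, 0) = 0.7
((P ∨ ¬Q) → Q): 0.7 ≤ 0.8, so result = 1
(Q → ((P ∨ ¬Q) → Q)): 0.8 ≤ 1, so result = 1
¬(Q → ((P ∨ ¬Q) → Q)): Gödel ¬ of 1 = 0 (operand ≠ 0)
¬Q: Gödel ¬ of 0.8 = 0 (operand ≠ 0)
(¬Q ∧ Q) = min(0, 0.8) = 0
¬(¬Q ∧ Q): Gödel ¬ of 0 = 1 (operand is 0)
(P ∧ ¬(¬Q ∧ Q)) = min(0.7, 1) = 0.7
(¬(Q → ((P ∨ ¬Q) → Q)) ∨ (P ∧ ¬(¬Q ∧ Q))) = max(0, 0.7) = 0.7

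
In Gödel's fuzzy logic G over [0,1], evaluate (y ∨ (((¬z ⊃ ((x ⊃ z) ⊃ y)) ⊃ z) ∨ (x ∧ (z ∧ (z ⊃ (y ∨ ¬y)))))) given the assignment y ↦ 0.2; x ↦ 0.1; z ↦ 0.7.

0.70

¬z: Gödel ¬ of 0.7 = 0 (operand ≠ 0)
(x ⊃ z): 0.1 ≤ 0.7, so result = 1
((x ⊃ z) ⊃ y): 1 > 0.2, so result = 0.2
(¬z ⊃ ((x ⊃ z) ⊃ y)): 0 ≤ 0.2, so result = 1
((¬z ⊃ ((x ⊃ z) ⊃ y)) ⊃ z): 1 > 0.7, so result = 0.7
¬y: Gödel ¬ of 0.2 = 0 (operand ≠ 0)
(y ∨ ¬y) = max(0.2, 0) = 0.2
(z ⊃ (y ∨ ¬y)): 0.7 > 0.2, so result = 0.2
(z ∧ (z ⊃ (y ∨ ¬y))) = min(0.7, 0.2) = 0.2
(x ∧ (z ∧ (z ⊃ (y ∨ ¬y)))) = min(0.1, 0.2) = 0.1
(((¬z ⊃ ((x ⊃ z) ⊃ y)) ⊃ z) ∨ (x ∧ (z ∧ (z ⊃ (y ∨ ¬y))))) = max(0.7, 0.1) = 0.7
(y ∨ (((¬z ⊃ ((x ⊃ z) ⊃ y)) ⊃ z) ∨ (x ∧ (z ∧ (z ⊃ (y ∨ ¬y)))))) = max(0.2, 0.7) = 0.7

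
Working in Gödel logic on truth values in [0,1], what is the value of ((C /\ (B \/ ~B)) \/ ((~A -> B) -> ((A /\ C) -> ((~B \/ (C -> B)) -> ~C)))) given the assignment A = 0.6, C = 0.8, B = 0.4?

0.40

~B: Gödel ¬ of 0.4 = 0 (operand ≠ 0)
(B \/ ~B) = max(0.4, 0) = 0.4
(C /\ (B \/ ~B)) = min(0.8, 0.4) = 0.4
~A: Gödel ¬ of 0.6 = 0 (operand ≠ 0)
(~A -> B): 0 ≤ 0.4, so result = 1
(A /\ C) = min(0.6, 0.8) = 0.6
~B: Gödel ¬ of 0.4 = 0 (operand ≠ 0)
(C -> B): 0.8 > 0.4, so result = 0.4
(~B \/ (C -> B)) = max(0, 0.4) = 0.4
~C: Gödel ¬ of 0.8 = 0 (operand ≠ 0)
((~B \/ (C -> B)) -> ~C): 0.4 > 0, so result = 0
((A /\ C) -> ((~B \/ (C -> B)) -> ~C)): 0.6 > 0, so result = 0
((~A -> B) -> ((A /\ C) -> ((~B \/ (C -> B)) -> ~C))): 1 > 0, so result = 0
((C /\ (B \/ ~B)) \/ ((~A -> B) -> ((A /\ C) -> ((~B \/ (C -> B)) -> ~C)))) = max(0.4, 0) = 0.4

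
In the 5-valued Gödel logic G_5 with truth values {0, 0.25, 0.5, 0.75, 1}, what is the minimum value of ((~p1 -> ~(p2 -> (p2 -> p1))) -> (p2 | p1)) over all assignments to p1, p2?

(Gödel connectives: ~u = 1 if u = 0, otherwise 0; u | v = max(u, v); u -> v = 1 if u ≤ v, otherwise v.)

0.25

The minimum is attained at p1 = 0, p2 = 0.25:
  ~p1: Gödel ¬ of 0 = 1 (operand is 0)
  (p2 -> p1): 0.25 > 0, so result = 0
  (p2 -> (p2 -> p1)): 0.25 > 0, so result = 0
  ~(p2 -> (p2 -> p1)): Gödel ¬ of 0 = 1 (operand is 0)
  (~p1 -> ~(p2 -> (p2 -> p1))): 1 ≤ 1, so result = 1
  (p2 | p1) = max(0.25, 0) = 0.25
  ((~p1 -> ~(p2 -> (p2 -> p1))) -> (p2 | p1)): 1 > 0.25, so result = 0.25
Checking all 25 assignments confirms none give a value below 0.25.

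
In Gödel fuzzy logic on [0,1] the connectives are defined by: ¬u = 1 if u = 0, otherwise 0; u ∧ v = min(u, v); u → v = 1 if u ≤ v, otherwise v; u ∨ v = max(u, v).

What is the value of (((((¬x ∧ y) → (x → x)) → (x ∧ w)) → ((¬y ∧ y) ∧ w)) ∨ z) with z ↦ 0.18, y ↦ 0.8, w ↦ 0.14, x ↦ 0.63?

¬x: Gödel ¬ of 0.63 = 0 (operand ≠ 0)
(¬x ∧ y) = min(0, 0.8) = 0
(x → x): 0.63 ≤ 0.63, so result = 1
((¬x ∧ y) → (x → x)): 0 ≤ 1, so result = 1
(x ∧ w) = min(0.63, 0.14) = 0.14
(((¬x ∧ y) → (x → x)) → (x ∧ w)): 1 > 0.14, so result = 0.14
¬y: Gödel ¬ of 0.8 = 0 (operand ≠ 0)
(¬y ∧ y) = min(0, 0.8) = 0
((¬y ∧ y) ∧ w) = min(0, 0.14) = 0
((((¬x ∧ y) → (x → x)) → (x ∧ w)) → ((¬y ∧ y) ∧ w)): 0.14 > 0, so result = 0
(((((¬x ∧ y) → (x → x)) → (x ∧ w)) → ((¬y ∧ y) ∧ w)) ∨ z) = max(0, 0.18) = 0.18

0.18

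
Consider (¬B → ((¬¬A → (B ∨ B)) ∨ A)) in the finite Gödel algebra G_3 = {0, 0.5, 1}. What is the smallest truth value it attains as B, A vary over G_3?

The minimum is attained at B = 0, A = 0.5:
  ¬B: Gödel ¬ of 0 = 1 (operand is 0)
  ¬A: Gödel ¬ of 0.5 = 0 (operand ≠ 0)
  ¬¬A: Gödel ¬ of 0 = 1 (operand is 0)
  (B ∨ B) = max(0, 0) = 0
  (¬¬A → (B ∨ B)): 1 > 0, so result = 0
  ((¬¬A → (B ∨ B)) ∨ A) = max(0, 0.5) = 0.5
  (¬B → ((¬¬A → (B ∨ B)) ∨ A)): 1 > 0.5, so result = 0.5
Checking all 9 assignments confirms none give a value below 0.50.

0.50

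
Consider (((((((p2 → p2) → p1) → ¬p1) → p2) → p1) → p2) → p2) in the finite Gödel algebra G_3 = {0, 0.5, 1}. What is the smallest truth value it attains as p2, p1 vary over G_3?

The minimum is attained at p2 = 0.5, p1 = 0:
  (p2 → p2): 0.5 ≤ 0.5, so result = 1
  ((p2 → p2) → p1): 1 > 0, so result = 0
  ¬p1: Gödel ¬ of 0 = 1 (operand is 0)
  (((p2 → p2) → p1) → ¬p1): 0 ≤ 1, so result = 1
  ((((p2 → p2) → p1) → ¬p1) → p2): 1 > 0.5, so result = 0.5
  (((((p2 → p2) → p1) → ¬p1) → p2) → p1): 0.5 > 0, so result = 0
  ((((((p2 → p2) → p1) → ¬p1) → p2) → p1) → p2): 0 ≤ 0.5, so result = 1
  (((((((p2 → p2) → p1) → ¬p1) → p2) → p1) → p2) → p2): 1 > 0.5, so result = 0.5
Checking all 9 assignments confirms none give a value below 0.50.

0.50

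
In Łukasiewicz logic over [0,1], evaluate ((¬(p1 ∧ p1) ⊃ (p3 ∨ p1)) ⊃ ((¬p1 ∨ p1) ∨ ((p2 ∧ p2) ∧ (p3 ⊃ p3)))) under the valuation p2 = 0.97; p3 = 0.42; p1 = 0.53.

(p1 ∧ p1) = min(0.53, 0.53) = 0.53
¬(p1 ∧ p1): Łukasiewicz ¬ gives 1 − 0.53 = 0.47
(p3 ∨ p1) = max(0.42, 0.53) = 0.53
(¬(p1 ∧ p1) ⊃ (p3 ∨ p1)): min(1, 1 − 0.47 + 0.53) = 1
¬p1: Łukasiewicz ¬ gives 1 − 0.53 = 0.47
(¬p1 ∨ p1) = max(0.47, 0.53) = 0.53
(p2 ∧ p2) = min(0.97, 0.97) = 0.97
(p3 ⊃ p3): min(1, 1 − 0.42 + 0.42) = 1
((p2 ∧ p2) ∧ (p3 ⊃ p3)) = min(0.97, 1) = 0.97
((¬p1 ∨ p1) ∨ ((p2 ∧ p2) ∧ (p3 ⊃ p3))) = max(0.53, 0.97) = 0.97
((¬(p1 ∧ p1) ⊃ (p3 ∨ p1)) ⊃ ((¬p1 ∨ p1) ∨ ((p2 ∧ p2) ∧ (p3 ⊃ p3)))): min(1, 1 − 1 + 0.97) = 0.97

0.97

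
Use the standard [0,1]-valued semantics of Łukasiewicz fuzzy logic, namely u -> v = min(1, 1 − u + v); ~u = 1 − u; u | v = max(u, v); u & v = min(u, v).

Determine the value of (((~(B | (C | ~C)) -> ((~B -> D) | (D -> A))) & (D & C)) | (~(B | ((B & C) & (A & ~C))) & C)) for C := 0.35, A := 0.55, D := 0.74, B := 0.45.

~C: Łukasiewicz ¬ gives 1 − 0.35 = 0.65
(C | ~C) = max(0.35, 0.65) = 0.65
(B | (C | ~C)) = max(0.45, 0.65) = 0.65
~(B | (C | ~C)): Łukasiewicz ¬ gives 1 − 0.65 = 0.35
~B: Łukasiewicz ¬ gives 1 − 0.45 = 0.55
(~B -> D): min(1, 1 − 0.55 + 0.74) = 1
(D -> A): min(1, 1 − 0.74 + 0.55) = 0.81
((~B -> D) | (D -> A)) = max(1, 0.81) = 1
(~(B | (C | ~C)) -> ((~B -> D) | (D -> A))): min(1, 1 − 0.35 + 1) = 1
(D & C) = min(0.74, 0.35) = 0.35
((~(B | (C | ~C)) -> ((~B -> D) | (D -> A))) & (D & C)) = min(1, 0.35) = 0.35
(B & C) = min(0.45, 0.35) = 0.35
~C: Łukasiewicz ¬ gives 1 − 0.35 = 0.65
(A & ~C) = min(0.55, 0.65) = 0.55
((B & C) & (A & ~C)) = min(0.35, 0.55) = 0.35
(B | ((B & C) & (A & ~C))) = max(0.45, 0.35) = 0.45
~(B | ((B & C) & (A & ~C))): Łukasiewicz ¬ gives 1 − 0.45 = 0.55
(~(B | ((B & C) & (A & ~C))) & C) = min(0.55, 0.35) = 0.35
(((~(B | (C | ~C)) -> ((~B -> D) | (D -> A))) & (D & C)) | (~(B | ((B & C) & (A & ~C))) & C)) = max(0.35, 0.35) = 0.35

0.35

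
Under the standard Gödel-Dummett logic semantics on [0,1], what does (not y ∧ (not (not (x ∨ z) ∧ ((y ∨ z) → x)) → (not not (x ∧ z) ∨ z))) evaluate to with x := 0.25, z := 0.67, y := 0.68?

not y: Gödel ¬ of 0.68 = 0 (operand ≠ 0)
(x ∨ z) = max(0.25, 0.67) = 0.67
not (x ∨ z): Gödel ¬ of 0.67 = 0 (operand ≠ 0)
(y ∨ z) = max(0.68, 0.67) = 0.68
((y ∨ z) → x): 0.68 > 0.25, so result = 0.25
(not (x ∨ z) ∧ ((y ∨ z) → x)) = min(0, 0.25) = 0
not (not (x ∨ z) ∧ ((y ∨ z) → x)): Gödel ¬ of 0 = 1 (operand is 0)
(x ∧ z) = min(0.25, 0.67) = 0.25
not (x ∧ z): Gödel ¬ of 0.25 = 0 (operand ≠ 0)
not not (x ∧ z): Gödel ¬ of 0 = 1 (operand is 0)
(not not (x ∧ z) ∨ z) = max(1, 0.67) = 1
(not (not (x ∨ z) ∧ ((y ∨ z) → x)) → (not not (x ∧ z) ∨ z)): 1 ≤ 1, so result = 1
(not y ∧ (not (not (x ∨ z) ∧ ((y ∨ z) → x)) → (not not (x ∧ z) ∨ z))) = min(0, 1) = 0

0.00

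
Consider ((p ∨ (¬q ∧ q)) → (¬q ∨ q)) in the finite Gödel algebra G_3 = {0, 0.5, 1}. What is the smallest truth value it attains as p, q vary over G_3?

The minimum is attained at p = 1, q = 0.5:
  ¬q: Gödel ¬ of 0.5 = 0 (operand ≠ 0)
  (¬q ∧ q) = min(0, 0.5) = 0
  (p ∨ (¬q ∧ q)) = max(1, 0) = 1
  ¬q: Gödel ¬ of 0.5 = 0 (operand ≠ 0)
  (¬q ∨ q) = max(0, 0.5) = 0.5
  ((p ∨ (¬q ∧ q)) → (¬q ∨ q)): 1 > 0.5, so result = 0.5
Checking all 9 assignments confirms none give a value below 0.50.

0.50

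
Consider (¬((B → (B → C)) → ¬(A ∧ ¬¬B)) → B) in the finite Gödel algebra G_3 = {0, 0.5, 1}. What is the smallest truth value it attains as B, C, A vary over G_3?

0.50

The minimum is attained at B = 0.5, C = 0.5, A = 0.5:
  (B → C): 0.5 ≤ 0.5, so result = 1
  (B → (B → C)): 0.5 ≤ 1, so result = 1
  ¬B: Gödel ¬ of 0.5 = 0 (operand ≠ 0)
  ¬¬B: Gödel ¬ of 0 = 1 (operand is 0)
  (A ∧ ¬¬B) = min(0.5, 1) = 0.5
  ¬(A ∧ ¬¬B): Gödel ¬ of 0.5 = 0 (operand ≠ 0)
  ((B → (B → C)) → ¬(A ∧ ¬¬B)): 1 > 0, so result = 0
  ¬((B → (B → C)) → ¬(A ∧ ¬¬B)): Gödel ¬ of 0 = 1 (operand is 0)
  (¬((B → (B → C)) → ¬(A ∧ ¬¬B)) → B): 1 > 0.5, so result = 0.5
Checking all 27 assignments confirms none give a value below 0.50.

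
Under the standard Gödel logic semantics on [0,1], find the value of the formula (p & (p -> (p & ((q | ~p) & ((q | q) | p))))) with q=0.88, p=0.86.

~p: Gödel ¬ of 0.86 = 0 (operand ≠ 0)
(q | ~p) = max(0.88, 0) = 0.88
(q | q) = max(0.88, 0.88) = 0.88
((q | q) | p) = max(0.88, 0.86) = 0.88
((q | ~p) & ((q | q) | p)) = min(0.88, 0.88) = 0.88
(p & ((q | ~p) & ((q | q) | p))) = min(0.86, 0.88) = 0.86
(p -> (p & ((q | ~p) & ((q | q) | p)))): 0.86 ≤ 0.86, so result = 1
(p & (p -> (p & ((q | ~p) & ((q | q) | p))))) = min(0.86, 1) = 0.86

0.86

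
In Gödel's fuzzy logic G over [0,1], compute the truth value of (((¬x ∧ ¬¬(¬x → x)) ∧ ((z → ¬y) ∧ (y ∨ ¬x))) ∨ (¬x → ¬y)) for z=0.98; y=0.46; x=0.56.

1.00

¬x: Gödel ¬ of 0.56 = 0 (operand ≠ 0)
¬x: Gödel ¬ of 0.56 = 0 (operand ≠ 0)
(¬x → x): 0 ≤ 0.56, so result = 1
¬(¬x → x): Gödel ¬ of 1 = 0 (operand ≠ 0)
¬¬(¬x → x): Gödel ¬ of 0 = 1 (operand is 0)
(¬x ∧ ¬¬(¬x → x)) = min(0, 1) = 0
¬y: Gödel ¬ of 0.46 = 0 (operand ≠ 0)
(z → ¬y): 0.98 > 0, so result = 0
¬x: Gödel ¬ of 0.56 = 0 (operand ≠ 0)
(y ∨ ¬x) = max(0.46, 0) = 0.46
((z → ¬y) ∧ (y ∨ ¬x)) = min(0, 0.46) = 0
((¬x ∧ ¬¬(¬x → x)) ∧ ((z → ¬y) ∧ (y ∨ ¬x))) = min(0, 0) = 0
¬x: Gödel ¬ of 0.56 = 0 (operand ≠ 0)
¬y: Gödel ¬ of 0.46 = 0 (operand ≠ 0)
(¬x → ¬y): 0 ≤ 0, so result = 1
(((¬x ∧ ¬¬(¬x → x)) ∧ ((z → ¬y) ∧ (y ∨ ¬x))) ∨ (¬x → ¬y)) = max(0, 1) = 1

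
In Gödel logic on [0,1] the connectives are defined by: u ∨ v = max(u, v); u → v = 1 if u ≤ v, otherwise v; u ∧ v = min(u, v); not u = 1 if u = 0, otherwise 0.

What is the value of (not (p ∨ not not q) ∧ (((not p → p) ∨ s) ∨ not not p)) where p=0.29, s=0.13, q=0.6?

not q: Gödel ¬ of 0.6 = 0 (operand ≠ 0)
not not q: Gödel ¬ of 0 = 1 (operand is 0)
(p ∨ not not q) = max(0.29, 1) = 1
not (p ∨ not not q): Gödel ¬ of 1 = 0 (operand ≠ 0)
not p: Gödel ¬ of 0.29 = 0 (operand ≠ 0)
(not p → p): 0 ≤ 0.29, so result = 1
((not p → p) ∨ s) = max(1, 0.13) = 1
not p: Gödel ¬ of 0.29 = 0 (operand ≠ 0)
not not p: Gödel ¬ of 0 = 1 (operand is 0)
(((not p → p) ∨ s) ∨ not not p) = max(1, 1) = 1
(not (p ∨ not not q) ∧ (((not p → p) ∨ s) ∨ not not p)) = min(0, 1) = 0

0.00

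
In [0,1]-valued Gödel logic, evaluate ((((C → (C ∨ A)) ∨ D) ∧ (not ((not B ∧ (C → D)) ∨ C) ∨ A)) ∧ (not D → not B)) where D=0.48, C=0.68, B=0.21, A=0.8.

0.80

(C ∨ A) = max(0.68, 0.8) = 0.8
(C → (C ∨ A)): 0.68 ≤ 0.8, so result = 1
((C → (C ∨ A)) ∨ D) = max(1, 0.48) = 1
not B: Gödel ¬ of 0.21 = 0 (operand ≠ 0)
(C → D): 0.68 > 0.48, so result = 0.48
(not B ∧ (C → D)) = min(0, 0.48) = 0
((not B ∧ (C → D)) ∨ C) = max(0, 0.68) = 0.68
not ((not B ∧ (C → D)) ∨ C): Gödel ¬ of 0.68 = 0 (operand ≠ 0)
(not ((not B ∧ (C → D)) ∨ C) ∨ A) = max(0, 0.8) = 0.8
(((C → (C ∨ A)) ∨ D) ∧ (not ((not B ∧ (C → D)) ∨ C) ∨ A)) = min(1, 0.8) = 0.8
not D: Gödel ¬ of 0.48 = 0 (operand ≠ 0)
not B: Gödel ¬ of 0.21 = 0 (operand ≠ 0)
(not D → not B): 0 ≤ 0, so result = 1
((((C → (C ∨ A)) ∨ D) ∧ (not ((not B ∧ (C → D)) ∨ C) ∨ A)) ∧ (not D → not B)) = min(0.8, 1) = 0.8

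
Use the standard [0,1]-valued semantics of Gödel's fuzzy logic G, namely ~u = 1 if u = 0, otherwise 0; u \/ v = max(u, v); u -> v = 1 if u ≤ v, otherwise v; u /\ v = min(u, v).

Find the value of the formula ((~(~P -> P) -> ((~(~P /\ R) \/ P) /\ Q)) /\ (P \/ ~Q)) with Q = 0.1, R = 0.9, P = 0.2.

~P: Gödel ¬ of 0.2 = 0 (operand ≠ 0)
(~P -> P): 0 ≤ 0.2, so result = 1
~(~P -> P): Gödel ¬ of 1 = 0 (operand ≠ 0)
~P: Gödel ¬ of 0.2 = 0 (operand ≠ 0)
(~P /\ R) = min(0, 0.9) = 0
~(~P /\ R): Gödel ¬ of 0 = 1 (operand is 0)
(~(~P /\ R) \/ P) = max(1, 0.2) = 1
((~(~P /\ R) \/ P) /\ Q) = min(1, 0.1) = 0.1
(~(~P -> P) -> ((~(~P /\ R) \/ P) /\ Q)): 0 ≤ 0.1, so result = 1
~Q: Gödel ¬ of 0.1 = 0 (operand ≠ 0)
(P \/ ~Q) = max(0.2, 0) = 0.2
((~(~P -> P) -> ((~(~P /\ R) \/ P) /\ Q)) /\ (P \/ ~Q)) = min(1, 0.2) = 0.2

0.20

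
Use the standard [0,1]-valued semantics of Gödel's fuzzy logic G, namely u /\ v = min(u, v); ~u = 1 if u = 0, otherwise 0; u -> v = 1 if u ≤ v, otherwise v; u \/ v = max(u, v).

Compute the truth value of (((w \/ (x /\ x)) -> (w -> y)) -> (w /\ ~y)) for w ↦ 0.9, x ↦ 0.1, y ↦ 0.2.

0.00

(x /\ x) = min(0.1, 0.1) = 0.1
(w \/ (x /\ x)) = max(0.9, 0.1) = 0.9
(w -> y): 0.9 > 0.2, so result = 0.2
((w \/ (x /\ x)) -> (w -> y)): 0.9 > 0.2, so result = 0.2
~y: Gödel ¬ of 0.2 = 0 (operand ≠ 0)
(w /\ ~y) = min(0.9, 0) = 0
(((w \/ (x /\ x)) -> (w -> y)) -> (w /\ ~y)): 0.2 > 0, so result = 0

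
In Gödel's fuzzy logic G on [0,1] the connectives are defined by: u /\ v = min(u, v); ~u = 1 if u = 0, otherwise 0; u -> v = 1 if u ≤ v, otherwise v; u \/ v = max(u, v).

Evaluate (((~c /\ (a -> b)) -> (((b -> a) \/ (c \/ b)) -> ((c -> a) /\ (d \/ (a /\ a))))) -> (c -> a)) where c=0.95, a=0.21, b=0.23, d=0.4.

0.21

~c: Gödel ¬ of 0.95 = 0 (operand ≠ 0)
(a -> b): 0.21 ≤ 0.23, so result = 1
(~c /\ (a -> b)) = min(0, 1) = 0
(b -> a): 0.23 > 0.21, so result = 0.21
(c \/ b) = max(0.95, 0.23) = 0.95
((b -> a) \/ (c \/ b)) = max(0.21, 0.95) = 0.95
(c -> a): 0.95 > 0.21, so result = 0.21
(a /\ a) = min(0.21, 0.21) = 0.21
(d \/ (a /\ a)) = max(0.4, 0.21) = 0.4
((c -> a) /\ (d \/ (a /\ a))) = min(0.21, 0.4) = 0.21
(((b -> a) \/ (c \/ b)) -> ((c -> a) /\ (d \/ (a /\ a)))): 0.95 > 0.21, so result = 0.21
((~c /\ (a -> b)) -> (((b -> a) \/ (c \/ b)) -> ((c -> a) /\ (d \/ (a /\ a))))): 0 ≤ 0.21, so result = 1
(c -> a): 0.95 > 0.21, so result = 0.21
(((~c /\ (a -> b)) -> (((b -> a) \/ (c \/ b)) -> ((c -> a) /\ (d \/ (a /\ a))))) -> (c -> a)): 1 > 0.21, so result = 0.21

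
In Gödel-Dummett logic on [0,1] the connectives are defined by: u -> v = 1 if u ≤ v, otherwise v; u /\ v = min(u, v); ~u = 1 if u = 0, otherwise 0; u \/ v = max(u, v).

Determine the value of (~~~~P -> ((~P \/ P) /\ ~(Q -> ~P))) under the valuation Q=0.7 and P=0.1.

0.10

~P: Gödel ¬ of 0.1 = 0 (operand ≠ 0)
~~P: Gödel ¬ of 0 = 1 (operand is 0)
~~~P: Gödel ¬ of 1 = 0 (operand ≠ 0)
~~~~P: Gödel ¬ of 0 = 1 (operand is 0)
~P: Gödel ¬ of 0.1 = 0 (operand ≠ 0)
(~P \/ P) = max(0, 0.1) = 0.1
~P: Gödel ¬ of 0.1 = 0 (operand ≠ 0)
(Q -> ~P): 0.7 > 0, so result = 0
~(Q -> ~P): Gödel ¬ of 0 = 1 (operand is 0)
((~P \/ P) /\ ~(Q -> ~P)) = min(0.1, 1) = 0.1
(~~~~P -> ((~P \/ P) /\ ~(Q -> ~P))): 1 > 0.1, so result = 0.1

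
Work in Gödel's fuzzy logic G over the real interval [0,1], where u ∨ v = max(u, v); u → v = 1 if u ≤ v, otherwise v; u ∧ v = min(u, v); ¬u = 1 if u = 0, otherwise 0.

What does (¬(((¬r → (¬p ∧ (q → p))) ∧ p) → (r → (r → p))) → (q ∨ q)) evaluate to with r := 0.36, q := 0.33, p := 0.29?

¬r: Gödel ¬ of 0.36 = 0 (operand ≠ 0)
¬p: Gödel ¬ of 0.29 = 0 (operand ≠ 0)
(q → p): 0.33 > 0.29, so result = 0.29
(¬p ∧ (q → p)) = min(0, 0.29) = 0
(¬r → (¬p ∧ (q → p))): 0 ≤ 0, so result = 1
((¬r → (¬p ∧ (q → p))) ∧ p) = min(1, 0.29) = 0.29
(r → p): 0.36 > 0.29, so result = 0.29
(r → (r → p)): 0.36 > 0.29, so result = 0.29
(((¬r → (¬p ∧ (q → p))) ∧ p) → (r → (r → p))): 0.29 ≤ 0.29, so result = 1
¬(((¬r → (¬p ∧ (q → p))) ∧ p) → (r → (r → p))): Gödel ¬ of 1 = 0 (operand ≠ 0)
(q ∨ q) = max(0.33, 0.33) = 0.33
(¬(((¬r → (¬p ∧ (q → p))) ∧ p) → (r → (r → p))) → (q ∨ q)): 0 ≤ 0.33, so result = 1

1.00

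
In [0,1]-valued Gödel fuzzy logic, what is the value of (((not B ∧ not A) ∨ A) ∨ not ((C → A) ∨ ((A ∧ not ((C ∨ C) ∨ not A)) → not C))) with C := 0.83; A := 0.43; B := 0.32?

0.43

not B: Gödel ¬ of 0.32 = 0 (operand ≠ 0)
not A: Gödel ¬ of 0.43 = 0 (operand ≠ 0)
(not B ∧ not A) = min(0, 0) = 0
((not B ∧ not A) ∨ A) = max(0, 0.43) = 0.43
(C → A): 0.83 > 0.43, so result = 0.43
(C ∨ C) = max(0.83, 0.83) = 0.83
not A: Gödel ¬ of 0.43 = 0 (operand ≠ 0)
((C ∨ C) ∨ not A) = max(0.83, 0) = 0.83
not ((C ∨ C) ∨ not A): Gödel ¬ of 0.83 = 0 (operand ≠ 0)
(A ∧ not ((C ∨ C) ∨ not A)) = min(0.43, 0) = 0
not C: Gödel ¬ of 0.83 = 0 (operand ≠ 0)
((A ∧ not ((C ∨ C) ∨ not A)) → not C): 0 ≤ 0, so result = 1
((C → A) ∨ ((A ∧ not ((C ∨ C) ∨ not A)) → not C)) = max(0.43, 1) = 1
not ((C → A) ∨ ((A ∧ not ((C ∨ C) ∨ not A)) → not C)): Gödel ¬ of 1 = 0 (operand ≠ 0)
(((not B ∧ not A) ∨ A) ∨ not ((C → A) ∨ ((A ∧ not ((C ∨ C) ∨ not A)) → not C))) = max(0.43, 0) = 0.43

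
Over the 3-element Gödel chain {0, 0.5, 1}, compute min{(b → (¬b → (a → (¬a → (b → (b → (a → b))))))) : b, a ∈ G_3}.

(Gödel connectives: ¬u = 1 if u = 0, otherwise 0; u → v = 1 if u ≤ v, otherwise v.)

1.00

Every assignment gives 1. For instance at b = 0, a = 0:
  ¬b: Gödel ¬ of 0 = 1 (operand is 0)
  ¬a: Gödel ¬ of 0 = 1 (operand is 0)
  (a → b): 0 ≤ 0, so result = 1
  (b → (a → b)): 0 ≤ 1, so result = 1
  (b → (b → (a → b))): 0 ≤ 1, so result = 1
  (¬a → (b → (b → (a → b)))): 1 ≤ 1, so result = 1
  (a → (¬a → (b → (b → (a → b))))): 0 ≤ 1, so result = 1
  (¬b → (a → (¬a → (b → (b → (a → b)))))): 1 ≤ 1, so result = 1
  (b → (¬b → (a → (¬a → (b → (b → (a → b))))))): 0 ≤ 1, so result = 1
All 9 assignments give value 1 — the formula is a G_3-tautology.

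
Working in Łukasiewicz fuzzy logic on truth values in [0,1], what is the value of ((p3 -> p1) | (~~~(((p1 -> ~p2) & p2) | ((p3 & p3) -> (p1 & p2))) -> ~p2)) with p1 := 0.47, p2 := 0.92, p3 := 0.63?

(p3 -> p1): min(1, 1 − 0.63 + 0.47) = 0.84
~p2: Łukasiewicz ¬ gives 1 − 0.92 = 0.08
(p1 -> ~p2): min(1, 1 − 0.47 + 0.08) = 0.61
((p1 -> ~p2) & p2) = min(0.61, 0.92) = 0.61
(p3 & p3) = min(0.63, 0.63) = 0.63
(p1 & p2) = min(0.47, 0.92) = 0.47
((p3 & p3) -> (p1 & p2)): min(1, 1 − 0.63 + 0.47) = 0.84
(((p1 -> ~p2) & p2) | ((p3 & p3) -> (p1 & p2))) = max(0.61, 0.84) = 0.84
~(((p1 -> ~p2) & p2) | ((p3 & p3) -> (p1 & p2))): Łukasiewicz ¬ gives 1 − 0.84 = 0.16
~~(((p1 -> ~p2) & p2) | ((p3 & p3) -> (p1 & p2))): Łukasiewicz ¬ gives 1 − 0.16 = 0.84
~~~(((p1 -> ~p2) & p2) | ((p3 & p3) -> (p1 & p2))): Łukasiewicz ¬ gives 1 − 0.84 = 0.16
~p2: Łukasiewicz ¬ gives 1 − 0.92 = 0.08
(~~~(((p1 -> ~p2) & p2) | ((p3 & p3) -> (p1 & p2))) -> ~p2): min(1, 1 − 0.16 + 0.08) = 0.92
((p3 -> p1) | (~~~(((p1 -> ~p2) & p2) | ((p3 & p3) -> (p1 & p2))) -> ~p2)) = max(0.84, 0.92) = 0.92

0.92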